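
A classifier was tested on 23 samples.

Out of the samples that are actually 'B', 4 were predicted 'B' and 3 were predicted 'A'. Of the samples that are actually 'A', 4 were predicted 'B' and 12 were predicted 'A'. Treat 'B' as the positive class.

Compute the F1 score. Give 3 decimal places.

Precision = TP/(TP+FP) = 4/8 = 0.5000
Recall = TP/(TP+FN) = 4/7 = 0.5714
F1 = 2·TP/(2·TP+FP+FN) = 8/15 = 0.533

0.533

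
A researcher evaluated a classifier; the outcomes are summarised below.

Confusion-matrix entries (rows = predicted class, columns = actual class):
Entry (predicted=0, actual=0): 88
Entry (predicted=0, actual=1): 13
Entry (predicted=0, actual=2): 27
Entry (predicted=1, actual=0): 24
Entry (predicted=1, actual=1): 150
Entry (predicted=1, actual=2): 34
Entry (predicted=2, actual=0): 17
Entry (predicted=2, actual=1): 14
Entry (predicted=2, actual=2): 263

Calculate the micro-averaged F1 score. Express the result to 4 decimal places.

Micro-averaging pools counts across classes: ΣTP=501, ΣFP=129, ΣFN=129.
Micro-F1 score = 2·TP/(2·TP+FP+FN) on pooled counts = 0.7952 (equals overall accuracy in single-label multiclass).

0.7952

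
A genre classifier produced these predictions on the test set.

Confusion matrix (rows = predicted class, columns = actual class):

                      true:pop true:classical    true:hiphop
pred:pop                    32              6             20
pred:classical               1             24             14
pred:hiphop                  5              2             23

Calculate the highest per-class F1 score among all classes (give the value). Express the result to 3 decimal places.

Per-class F1 score (2·TP/(2·TP+FP+FN)):
  pop: TP=32, FP=6+20=26, FN=1+5=6 → 64/96 = 0.6667
  classical: TP=24, FP=1+14=15, FN=6+2=8 → 48/71 = 0.6761
  hiphop: TP=23, FP=5+2=7, FN=20+14=34 → 46/87 = 0.5287
Highest is class 'classical' with F1 score = 0.676.

0.676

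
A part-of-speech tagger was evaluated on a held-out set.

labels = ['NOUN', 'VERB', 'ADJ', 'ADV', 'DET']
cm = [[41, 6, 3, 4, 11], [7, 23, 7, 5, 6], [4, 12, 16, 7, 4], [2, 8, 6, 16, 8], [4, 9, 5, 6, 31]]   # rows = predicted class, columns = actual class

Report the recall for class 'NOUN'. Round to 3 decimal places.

0.707

Treat 'NOUN' as positive and all other classes as negative.
recall = TP/(TP+FN).
NOUN: TP=41, FN=7+4+2+4=17 → 41/58 = 0.7069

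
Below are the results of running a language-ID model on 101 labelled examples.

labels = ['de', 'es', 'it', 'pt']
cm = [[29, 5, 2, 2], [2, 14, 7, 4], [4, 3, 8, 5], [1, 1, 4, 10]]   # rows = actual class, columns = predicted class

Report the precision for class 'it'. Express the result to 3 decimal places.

Take TP from the diagonal, FP from the rest of the 'it' prediction marginal, FN from the rest of the 'it' actual marginal.
precision = TP/(TP+FP).
it: TP=8, FP=2+7+4=13 → 8/21 = 0.3810

0.381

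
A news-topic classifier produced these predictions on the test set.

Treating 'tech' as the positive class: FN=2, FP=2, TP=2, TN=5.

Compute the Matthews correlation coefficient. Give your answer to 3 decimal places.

0.214

MCC = (TP·TN − FP·FN) / √((TP+FP)(TP+FN)(TN+FP)(TN+FN))
Numerator = 2·5 − 2·2 = 6
Denominator = √(4·4·7·7) = √784 = 28.0000
MCC = 6 / 28.0000 = 0.214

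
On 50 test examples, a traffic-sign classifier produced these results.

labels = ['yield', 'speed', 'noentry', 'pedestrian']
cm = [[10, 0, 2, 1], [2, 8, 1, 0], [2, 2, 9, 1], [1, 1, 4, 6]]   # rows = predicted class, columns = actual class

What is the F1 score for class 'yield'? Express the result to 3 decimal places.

0.714

Treat 'yield' as positive and all other classes as negative.
F1 score = 2·TP/(2·TP+FP+FN).
yield: TP=10, FP=0+2+1=3, FN=2+2+1=5 → 20/28 = 0.7143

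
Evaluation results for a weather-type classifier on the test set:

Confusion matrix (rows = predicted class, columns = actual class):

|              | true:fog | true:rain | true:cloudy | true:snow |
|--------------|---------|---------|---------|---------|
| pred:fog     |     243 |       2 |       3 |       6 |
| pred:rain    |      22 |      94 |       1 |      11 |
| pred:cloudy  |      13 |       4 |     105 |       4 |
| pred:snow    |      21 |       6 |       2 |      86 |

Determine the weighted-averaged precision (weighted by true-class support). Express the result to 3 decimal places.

0.861

Per-class precision (TP/(TP+FP)):
  fog: TP=243, FP=2+3+6=11 → 243/254 = 0.9567
  rain: TP=94, FP=22+1+11=34 → 94/128 = 0.7344
  cloudy: TP=105, FP=13+4+4=21 → 105/126 = 0.8333
  snow: TP=86, FP=21+6+2=29 → 86/115 = 0.7478
Weighted-precision = Σ (supportᵢ/N)·precisionᵢ with N=623: (299/623)·0.9567 + (106/623)·0.7344 + (111/623)·0.8333 + (107/623)·0.7478 = 0.861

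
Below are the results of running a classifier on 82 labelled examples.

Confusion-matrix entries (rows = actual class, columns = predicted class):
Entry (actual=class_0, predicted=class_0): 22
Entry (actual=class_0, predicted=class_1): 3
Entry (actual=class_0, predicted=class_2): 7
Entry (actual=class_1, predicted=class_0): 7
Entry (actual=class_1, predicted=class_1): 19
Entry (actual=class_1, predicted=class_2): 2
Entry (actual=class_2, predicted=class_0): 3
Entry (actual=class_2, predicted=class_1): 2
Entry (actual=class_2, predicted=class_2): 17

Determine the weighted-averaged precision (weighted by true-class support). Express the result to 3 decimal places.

0.714

Per-class precision (TP/(TP+FP)):
  class_0: TP=22, FP=7+3=10 → 22/32 = 0.6875
  class_1: TP=19, FP=3+2=5 → 19/24 = 0.7917
  class_2: TP=17, FP=7+2=9 → 17/26 = 0.6538
Weighted-precision = Σ (supportᵢ/N)·precisionᵢ with N=82: (32/82)·0.6875 + (28/82)·0.7917 + (22/82)·0.6538 = 0.714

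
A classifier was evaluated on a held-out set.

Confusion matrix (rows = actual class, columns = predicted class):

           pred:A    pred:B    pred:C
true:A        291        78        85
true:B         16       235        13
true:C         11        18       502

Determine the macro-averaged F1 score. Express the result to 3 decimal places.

Per-class F1 score (2·TP/(2·TP+FP+FN)):
  A: TP=291, FP=16+11=27, FN=78+85=163 → 582/772 = 0.7539
  B: TP=235, FP=78+18=96, FN=16+13=29 → 470/595 = 0.7899
  C: TP=502, FP=85+13=98, FN=11+18=29 → 1004/1131 = 0.8877
Macro-F1 score = mean = (0.7539 + 0.7899 + 0.8877) / 3 = 0.811

0.811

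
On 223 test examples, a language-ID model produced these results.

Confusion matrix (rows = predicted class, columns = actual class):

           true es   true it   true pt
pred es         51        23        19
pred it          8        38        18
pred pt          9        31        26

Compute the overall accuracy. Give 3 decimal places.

Accuracy = trace / total = (51+38+26=115) / 223 = 115/223 = 0.516

0.516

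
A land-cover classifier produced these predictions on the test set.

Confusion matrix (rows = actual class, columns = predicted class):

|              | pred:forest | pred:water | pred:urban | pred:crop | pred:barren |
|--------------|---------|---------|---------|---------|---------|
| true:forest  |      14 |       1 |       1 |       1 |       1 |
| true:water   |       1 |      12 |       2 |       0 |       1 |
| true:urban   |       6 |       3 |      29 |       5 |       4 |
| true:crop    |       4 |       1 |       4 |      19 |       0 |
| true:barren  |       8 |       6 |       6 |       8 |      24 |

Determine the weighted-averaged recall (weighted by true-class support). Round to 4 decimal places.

Per-class recall (TP/(TP+FN)):
  forest: TP=14, FN=1+1+1+1=4 → 14/18 = 0.77778
  water: TP=12, FN=1+2+0+1=4 → 12/16 = 0.75000
  urban: TP=29, FN=6+3+5+4=18 → 29/47 = 0.61702
  crop: TP=19, FN=4+1+4+0=9 → 19/28 = 0.67857
  barren: TP=24, FN=8+6+6+8=28 → 24/52 = 0.46154
Weighted-recall = Σ (supportᵢ/N)·recallᵢ with N=161: (18/161)·0.77778 + (16/161)·0.75000 + (47/161)·0.61702 + (28/161)·0.67857 + (52/161)·0.46154 = 0.6087

0.6087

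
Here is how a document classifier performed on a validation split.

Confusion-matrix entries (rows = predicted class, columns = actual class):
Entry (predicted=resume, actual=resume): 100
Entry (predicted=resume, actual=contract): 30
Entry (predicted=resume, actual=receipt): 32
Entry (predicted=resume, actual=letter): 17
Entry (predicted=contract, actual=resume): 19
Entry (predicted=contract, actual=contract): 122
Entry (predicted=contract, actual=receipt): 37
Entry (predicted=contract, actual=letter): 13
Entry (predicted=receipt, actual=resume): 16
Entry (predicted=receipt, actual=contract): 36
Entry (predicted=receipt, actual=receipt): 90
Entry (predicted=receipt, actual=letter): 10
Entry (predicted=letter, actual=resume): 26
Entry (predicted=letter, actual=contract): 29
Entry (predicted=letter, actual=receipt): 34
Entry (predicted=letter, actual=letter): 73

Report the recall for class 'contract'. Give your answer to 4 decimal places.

One-vs-rest for 'contract': TP = diagonal; FP = other classes predicted 'contract'; FN = 'contract' predicted as other.
recall = TP/(TP+FN).
contract: TP=122, FN=30+36+29=95 → 122/217 = 0.56221

0.5622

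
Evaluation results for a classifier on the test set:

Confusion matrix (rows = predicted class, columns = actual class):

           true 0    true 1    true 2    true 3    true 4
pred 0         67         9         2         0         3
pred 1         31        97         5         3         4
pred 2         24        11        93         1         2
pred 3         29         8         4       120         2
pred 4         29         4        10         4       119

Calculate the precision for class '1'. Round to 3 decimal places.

0.693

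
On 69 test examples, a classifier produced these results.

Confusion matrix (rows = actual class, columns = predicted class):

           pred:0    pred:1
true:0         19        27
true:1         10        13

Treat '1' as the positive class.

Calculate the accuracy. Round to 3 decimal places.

0.464

Accuracy = (TP+TN)/N = (13+19)/69 = 0.464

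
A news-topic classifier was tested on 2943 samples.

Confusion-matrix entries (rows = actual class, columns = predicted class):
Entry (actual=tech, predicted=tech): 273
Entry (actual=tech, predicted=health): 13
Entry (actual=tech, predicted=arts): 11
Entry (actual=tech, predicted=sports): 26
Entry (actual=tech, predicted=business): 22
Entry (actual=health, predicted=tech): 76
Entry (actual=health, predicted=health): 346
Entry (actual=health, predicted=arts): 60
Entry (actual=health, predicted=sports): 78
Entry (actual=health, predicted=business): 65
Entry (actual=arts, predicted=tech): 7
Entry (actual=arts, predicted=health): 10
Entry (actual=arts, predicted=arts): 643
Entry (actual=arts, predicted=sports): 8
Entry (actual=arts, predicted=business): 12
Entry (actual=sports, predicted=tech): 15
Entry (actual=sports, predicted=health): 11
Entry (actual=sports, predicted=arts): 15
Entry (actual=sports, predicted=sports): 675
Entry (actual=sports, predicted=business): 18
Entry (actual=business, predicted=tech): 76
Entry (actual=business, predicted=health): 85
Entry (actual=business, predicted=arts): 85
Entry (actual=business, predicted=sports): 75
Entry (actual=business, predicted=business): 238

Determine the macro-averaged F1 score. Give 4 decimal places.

0.7103

Per-class F1 score (2·TP/(2·TP+FP+FN)):
  tech: TP=273, FP=76+7+15+76=174, FN=13+11+26+22=72 → 546/792 = 0.68939
  health: TP=346, FP=13+10+11+85=119, FN=76+60+78+65=279 → 692/1090 = 0.63486
  arts: TP=643, FP=11+60+15+85=171, FN=7+10+8+12=37 → 1286/1494 = 0.86078
  sports: TP=675, FP=26+78+8+75=187, FN=15+11+15+18=59 → 1350/1596 = 0.84586
  business: TP=238, FP=22+65+12+18=117, FN=76+85+85+75=321 → 476/914 = 0.52079
Macro-F1 score = mean = (0.68939 + 0.63486 + 0.86078 + 0.84586 + 0.52079) / 5 = 0.7103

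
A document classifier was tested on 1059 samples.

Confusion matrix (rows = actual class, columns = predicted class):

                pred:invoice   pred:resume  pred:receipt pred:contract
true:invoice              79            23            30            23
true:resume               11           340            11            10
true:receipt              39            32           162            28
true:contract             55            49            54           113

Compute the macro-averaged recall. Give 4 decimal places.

Per-class recall (TP/(TP+FN)):
  invoice: TP=79, FN=23+30+23=76 → 79/155 = 0.50968
  resume: TP=340, FN=11+11+10=32 → 340/372 = 0.91398
  receipt: TP=162, FN=39+32+28=99 → 162/261 = 0.62069
  contract: TP=113, FN=55+49+54=158 → 113/271 = 0.41697
Macro-recall = mean = (0.50968 + 0.91398 + 0.62069 + 0.41697) / 4 = 0.6153

0.6153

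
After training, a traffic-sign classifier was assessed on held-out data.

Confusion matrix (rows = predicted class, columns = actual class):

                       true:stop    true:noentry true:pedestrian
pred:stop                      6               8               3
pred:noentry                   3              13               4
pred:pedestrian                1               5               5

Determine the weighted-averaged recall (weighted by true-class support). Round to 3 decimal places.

Per-class recall (TP/(TP+FN)):
  stop: TP=6, FN=3+1=4 → 6/10 = 0.6000
  noentry: TP=13, FN=8+5=13 → 13/26 = 0.5000
  pedestrian: TP=5, FN=3+4=7 → 5/12 = 0.4167
Weighted-recall = Σ (supportᵢ/N)·recallᵢ with N=48: (10/48)·0.6000 + (26/48)·0.5000 + (12/48)·0.4167 = 0.500

0.500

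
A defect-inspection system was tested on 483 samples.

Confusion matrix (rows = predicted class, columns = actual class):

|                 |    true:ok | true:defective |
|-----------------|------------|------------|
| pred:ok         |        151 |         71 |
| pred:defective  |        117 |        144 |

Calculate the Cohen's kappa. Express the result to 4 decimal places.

Observed agreement pₒ = trace/N = 295/483 = 0.61077
Expected agreement pₑ = Σ (rowᵢ·colᵢ)/N² = (268·222 + 215·261)/483² = 0.49557
κ = (pₒ − pₑ)/(1 − pₑ) = (0.61077 − 0.49557)/(1 − 0.49557) = 0.2284

0.2284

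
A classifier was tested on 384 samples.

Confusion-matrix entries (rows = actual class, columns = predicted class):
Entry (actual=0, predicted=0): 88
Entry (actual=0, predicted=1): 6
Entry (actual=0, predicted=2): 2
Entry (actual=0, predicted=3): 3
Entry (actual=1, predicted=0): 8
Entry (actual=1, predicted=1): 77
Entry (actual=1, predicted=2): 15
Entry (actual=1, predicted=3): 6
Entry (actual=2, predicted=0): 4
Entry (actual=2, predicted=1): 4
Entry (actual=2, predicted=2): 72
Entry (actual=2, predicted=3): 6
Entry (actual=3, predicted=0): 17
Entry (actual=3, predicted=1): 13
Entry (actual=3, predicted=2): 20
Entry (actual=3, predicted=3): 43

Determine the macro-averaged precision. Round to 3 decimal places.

0.731

Per-class precision (TP/(TP+FP)):
  0: TP=88, FP=8+4+17=29 → 88/117 = 0.7521
  1: TP=77, FP=6+4+13=23 → 77/100 = 0.7700
  2: TP=72, FP=2+15+20=37 → 72/109 = 0.6606
  3: TP=43, FP=3+6+6=15 → 43/58 = 0.7414
Macro-precision = mean = (0.7521 + 0.7700 + 0.6606 + 0.7414) / 4 = 0.731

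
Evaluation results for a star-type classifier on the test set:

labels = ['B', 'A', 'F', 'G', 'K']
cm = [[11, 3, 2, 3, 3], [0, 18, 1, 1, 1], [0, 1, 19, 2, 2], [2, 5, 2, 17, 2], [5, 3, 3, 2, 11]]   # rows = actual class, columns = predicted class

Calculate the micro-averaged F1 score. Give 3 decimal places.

Micro-averaging pools counts across classes: ΣTP=76, ΣFP=43, ΣFN=43.
Micro-F1 score = 2·TP/(2·TP+FP+FN) on pooled counts = 0.639 (equals overall accuracy in single-label multiclass).

0.639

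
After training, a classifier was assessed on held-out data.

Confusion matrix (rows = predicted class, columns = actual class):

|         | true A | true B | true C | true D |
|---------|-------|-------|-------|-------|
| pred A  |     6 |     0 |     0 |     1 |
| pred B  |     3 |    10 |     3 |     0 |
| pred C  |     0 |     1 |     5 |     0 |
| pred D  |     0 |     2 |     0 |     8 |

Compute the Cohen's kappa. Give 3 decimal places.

Observed agreement pₒ = trace/N = 29/39 = 0.7436
Expected agreement pₑ = Σ (rowᵢ·colᵢ)/N² = (9·7 + 13·16 + 8·6 + 9·10)/39² = 0.2689
κ = (pₒ − pₑ)/(1 − pₑ) = (0.7436 − 0.2689)/(1 − 0.2689) = 0.649

0.649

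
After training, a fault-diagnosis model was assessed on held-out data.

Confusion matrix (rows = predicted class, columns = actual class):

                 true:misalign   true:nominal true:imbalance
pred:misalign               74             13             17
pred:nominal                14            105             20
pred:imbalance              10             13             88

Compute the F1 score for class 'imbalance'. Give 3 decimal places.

F1 score = 2·TP/(2·TP+FP+FN).
imbalance: TP=88, FP=10+13=23, FN=17+20=37 → 176/236 = 0.7458

0.746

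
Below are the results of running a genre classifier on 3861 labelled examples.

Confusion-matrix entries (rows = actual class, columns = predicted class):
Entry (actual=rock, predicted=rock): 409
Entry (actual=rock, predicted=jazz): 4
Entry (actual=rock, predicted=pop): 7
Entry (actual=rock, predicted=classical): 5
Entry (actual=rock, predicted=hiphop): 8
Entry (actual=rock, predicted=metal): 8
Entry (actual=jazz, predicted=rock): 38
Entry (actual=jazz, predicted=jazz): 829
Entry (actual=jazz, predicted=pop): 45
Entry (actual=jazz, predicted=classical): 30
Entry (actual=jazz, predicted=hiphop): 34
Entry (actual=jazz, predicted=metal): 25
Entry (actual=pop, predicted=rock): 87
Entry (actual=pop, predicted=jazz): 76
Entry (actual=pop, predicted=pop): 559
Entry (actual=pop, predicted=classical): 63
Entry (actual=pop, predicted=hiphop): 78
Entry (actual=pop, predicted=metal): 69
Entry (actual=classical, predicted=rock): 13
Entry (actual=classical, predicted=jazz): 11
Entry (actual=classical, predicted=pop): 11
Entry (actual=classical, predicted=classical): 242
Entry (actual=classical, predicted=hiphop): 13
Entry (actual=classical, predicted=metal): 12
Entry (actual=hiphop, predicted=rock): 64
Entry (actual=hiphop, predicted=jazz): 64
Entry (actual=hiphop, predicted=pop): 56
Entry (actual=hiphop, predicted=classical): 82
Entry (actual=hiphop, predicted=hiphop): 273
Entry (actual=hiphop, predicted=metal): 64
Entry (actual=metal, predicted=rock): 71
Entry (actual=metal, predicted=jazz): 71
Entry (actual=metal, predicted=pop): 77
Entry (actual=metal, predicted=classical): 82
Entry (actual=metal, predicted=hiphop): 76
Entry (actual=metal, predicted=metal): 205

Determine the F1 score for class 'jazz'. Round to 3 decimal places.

0.806

One-vs-rest for 'jazz': TP = diagonal; FP = other classes predicted 'jazz'; FN = 'jazz' predicted as other.
F1 score = 2·TP/(2·TP+FP+FN).
jazz: TP=829, FP=4+76+11+64+71=226, FN=38+45+30+34+25=172 → 1658/2056 = 0.8064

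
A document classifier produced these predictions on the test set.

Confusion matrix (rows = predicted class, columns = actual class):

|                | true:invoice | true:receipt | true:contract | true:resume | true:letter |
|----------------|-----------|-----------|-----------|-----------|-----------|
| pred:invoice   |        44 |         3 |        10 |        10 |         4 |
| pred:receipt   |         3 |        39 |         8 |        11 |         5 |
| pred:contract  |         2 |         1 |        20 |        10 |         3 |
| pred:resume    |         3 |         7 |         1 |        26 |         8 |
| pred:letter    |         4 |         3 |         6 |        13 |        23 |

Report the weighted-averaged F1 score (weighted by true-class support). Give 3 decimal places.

Per-class F1 score (2·TP/(2·TP+FP+FN)):
  invoice: TP=44, FP=3+10+10+4=27, FN=3+2+3+4=12 → 88/127 = 0.6929
  receipt: TP=39, FP=3+8+11+5=27, FN=3+1+7+3=14 → 78/119 = 0.6555
  contract: TP=20, FP=2+1+10+3=16, FN=10+8+1+6=25 → 40/81 = 0.4938
  resume: TP=26, FP=3+7+1+8=19, FN=10+11+10+13=44 → 52/115 = 0.4522
  letter: TP=23, FP=4+3+6+13=26, FN=4+5+3+8=20 → 46/92 = 0.5000
Weighted-F1 score = Σ (supportᵢ/N)·F1 scoreᵢ with N=267: (56/267)·0.6929 + (53/267)·0.6555 + (45/267)·0.4938 + (70/267)·0.4522 + (43/267)·0.5000 = 0.558

0.558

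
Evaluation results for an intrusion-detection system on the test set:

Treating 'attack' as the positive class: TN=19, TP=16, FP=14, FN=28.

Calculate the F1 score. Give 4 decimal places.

Precision = TP/(TP+FP) = 16/30 = 0.5333
Recall = TP/(TP+FN) = 16/44 = 0.3636
F1 = 2·TP/(2·TP+FP+FN) = 32/74 = 0.4324

0.4324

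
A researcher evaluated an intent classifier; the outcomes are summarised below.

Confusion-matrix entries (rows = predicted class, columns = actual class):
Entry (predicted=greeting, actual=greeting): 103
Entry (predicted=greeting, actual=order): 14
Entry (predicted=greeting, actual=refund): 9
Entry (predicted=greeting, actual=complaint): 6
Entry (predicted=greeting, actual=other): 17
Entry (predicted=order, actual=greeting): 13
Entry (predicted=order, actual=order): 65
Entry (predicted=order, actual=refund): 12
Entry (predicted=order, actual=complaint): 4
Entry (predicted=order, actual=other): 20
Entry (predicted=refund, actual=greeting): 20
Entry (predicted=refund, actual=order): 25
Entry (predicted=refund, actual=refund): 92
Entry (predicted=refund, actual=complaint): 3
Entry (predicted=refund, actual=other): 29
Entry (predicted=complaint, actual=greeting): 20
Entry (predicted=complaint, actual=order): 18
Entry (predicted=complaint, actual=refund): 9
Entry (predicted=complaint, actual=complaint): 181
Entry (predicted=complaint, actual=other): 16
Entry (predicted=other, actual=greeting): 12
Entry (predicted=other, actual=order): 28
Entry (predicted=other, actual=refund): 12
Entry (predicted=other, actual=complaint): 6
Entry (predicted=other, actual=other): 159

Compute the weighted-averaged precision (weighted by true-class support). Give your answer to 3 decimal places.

Per-class precision (TP/(TP+FP)):
  greeting: TP=103, FP=14+9+6+17=46 → 103/149 = 0.6913
  order: TP=65, FP=13+12+4+20=49 → 65/114 = 0.5702
  refund: TP=92, FP=20+25+3+29=77 → 92/169 = 0.5444
  complaint: TP=181, FP=20+18+9+16=63 → 181/244 = 0.7418
  other: TP=159, FP=12+28+12+6=58 → 159/217 = 0.7327
Weighted-precision = Σ (supportᵢ/N)·precisionᵢ with N=893: (168/893)·0.6913 + (150/893)·0.5702 + (134/893)·0.5444 + (200/893)·0.7418 + (241/893)·0.7327 = 0.671

0.671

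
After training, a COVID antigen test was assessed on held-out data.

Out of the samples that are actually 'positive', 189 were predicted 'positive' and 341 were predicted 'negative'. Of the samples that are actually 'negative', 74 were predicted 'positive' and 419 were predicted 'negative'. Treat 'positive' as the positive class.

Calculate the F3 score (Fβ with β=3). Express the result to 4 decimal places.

0.3755

Fβ = (1+β²)·TP / ((1+β²)·TP + β²·FN + FP), with β²=9
= 10·189 / (10·189 + 9·341 + 74) = 0.3755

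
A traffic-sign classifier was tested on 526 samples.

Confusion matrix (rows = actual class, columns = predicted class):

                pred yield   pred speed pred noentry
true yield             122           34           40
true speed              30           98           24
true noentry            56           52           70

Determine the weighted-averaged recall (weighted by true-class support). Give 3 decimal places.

Per-class recall (TP/(TP+FN)):
  yield: TP=122, FN=34+40=74 → 122/196 = 0.6224
  speed: TP=98, FN=30+24=54 → 98/152 = 0.6447
  noentry: TP=70, FN=56+52=108 → 70/178 = 0.3933
Weighted-recall = Σ (supportᵢ/N)·recallᵢ with N=526: (196/526)·0.6224 + (152/526)·0.6447 + (178/526)·0.3933 = 0.551

0.551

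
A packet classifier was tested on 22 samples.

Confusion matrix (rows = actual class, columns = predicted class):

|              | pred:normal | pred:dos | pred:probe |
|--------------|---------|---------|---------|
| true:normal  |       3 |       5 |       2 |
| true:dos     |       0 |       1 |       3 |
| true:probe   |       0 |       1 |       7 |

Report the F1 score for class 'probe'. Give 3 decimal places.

0.700

Treat 'probe' as positive and all other classes as negative.
F1 score = 2·TP/(2·TP+FP+FN).
probe: TP=7, FP=2+3=5, FN=0+1=1 → 14/20 = 0.7000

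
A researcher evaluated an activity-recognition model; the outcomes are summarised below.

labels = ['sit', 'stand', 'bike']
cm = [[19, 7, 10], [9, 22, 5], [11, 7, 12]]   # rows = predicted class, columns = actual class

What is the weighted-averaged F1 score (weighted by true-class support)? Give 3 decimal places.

Per-class F1 score (2·TP/(2·TP+FP+FN)):
  sit: TP=19, FP=7+10=17, FN=9+11=20 → 38/75 = 0.5067
  stand: TP=22, FP=9+5=14, FN=7+7=14 → 44/72 = 0.6111
  bike: TP=12, FP=11+7=18, FN=10+5=15 → 24/57 = 0.4211
Weighted-F1 score = Σ (supportᵢ/N)·F1 scoreᵢ with N=102: (39/102)·0.5067 + (36/102)·0.6111 + (27/102)·0.4211 = 0.521

0.521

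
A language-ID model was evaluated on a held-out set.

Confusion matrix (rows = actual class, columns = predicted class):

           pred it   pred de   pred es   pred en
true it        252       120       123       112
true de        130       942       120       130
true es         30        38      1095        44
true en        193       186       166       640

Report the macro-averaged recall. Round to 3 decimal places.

0.644

Per-class recall (TP/(TP+FN)):
  it: TP=252, FN=120+123+112=355 → 252/607 = 0.4152
  de: TP=942, FN=130+120+130=380 → 942/1322 = 0.7126
  es: TP=1095, FN=30+38+44=112 → 1095/1207 = 0.9072
  en: TP=640, FN=193+186+166=545 → 640/1185 = 0.5401
Macro-recall = mean = (0.4152 + 0.7126 + 0.9072 + 0.5401) / 4 = 0.644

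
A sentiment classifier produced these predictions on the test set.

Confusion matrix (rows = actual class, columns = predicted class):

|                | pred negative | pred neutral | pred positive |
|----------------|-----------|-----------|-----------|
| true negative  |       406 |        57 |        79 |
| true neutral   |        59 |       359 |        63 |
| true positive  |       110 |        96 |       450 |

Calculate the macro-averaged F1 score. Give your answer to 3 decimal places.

0.724

Per-class F1 score (2·TP/(2·TP+FP+FN)):
  negative: TP=406, FP=59+110=169, FN=57+79=136 → 812/1117 = 0.7269
  neutral: TP=359, FP=57+96=153, FN=59+63=122 → 718/993 = 0.7231
  positive: TP=450, FP=79+63=142, FN=110+96=206 → 900/1248 = 0.7212
Macro-F1 score = mean = (0.7269 + 0.7231 + 0.7212) / 3 = 0.724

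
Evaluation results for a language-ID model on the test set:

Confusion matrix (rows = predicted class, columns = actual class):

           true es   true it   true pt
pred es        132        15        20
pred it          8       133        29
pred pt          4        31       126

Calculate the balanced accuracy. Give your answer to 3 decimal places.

Balanced accuracy = mean of per-class recall.
  es: recall = 132/144 = 0.9167
  it: recall = 133/179 = 0.7430
  pt: recall = 126/175 = 0.7200
Mean = (0.9167 + 0.7430 + 0.7200) / 3 = 0.793

0.793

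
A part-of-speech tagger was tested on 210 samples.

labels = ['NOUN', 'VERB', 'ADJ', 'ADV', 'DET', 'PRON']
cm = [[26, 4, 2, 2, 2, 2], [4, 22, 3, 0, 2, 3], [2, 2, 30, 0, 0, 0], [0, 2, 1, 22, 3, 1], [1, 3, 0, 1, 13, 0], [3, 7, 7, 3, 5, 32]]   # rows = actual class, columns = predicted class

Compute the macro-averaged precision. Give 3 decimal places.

Per-class precision (TP/(TP+FP)):
  NOUN: TP=26, FP=4+2+0+1+3=10 → 26/36 = 0.7222
  VERB: TP=22, FP=4+2+2+3+7=18 → 22/40 = 0.5500
  ADJ: TP=30, FP=2+3+1+0+7=13 → 30/43 = 0.6977
  ADV: TP=22, FP=2+0+0+1+3=6 → 22/28 = 0.7857
  DET: TP=13, FP=2+2+0+3+5=12 → 13/25 = 0.5200
  PRON: TP=32, FP=2+3+0+1+0=6 → 32/38 = 0.8421
Macro-precision = mean = (0.7222 + 0.5500 + 0.6977 + 0.7857 + 0.5200 + 0.8421) / 6 = 0.686

0.686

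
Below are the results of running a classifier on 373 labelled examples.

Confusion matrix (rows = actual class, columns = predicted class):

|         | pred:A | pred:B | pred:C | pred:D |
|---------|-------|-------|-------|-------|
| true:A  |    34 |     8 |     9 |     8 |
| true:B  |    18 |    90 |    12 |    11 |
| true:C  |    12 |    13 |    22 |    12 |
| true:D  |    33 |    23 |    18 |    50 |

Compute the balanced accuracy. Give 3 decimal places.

0.510

Balanced accuracy = mean of per-class recall.
  A: recall = 34/59 = 0.5763
  B: recall = 90/131 = 0.6870
  C: recall = 22/59 = 0.3729
  D: recall = 50/124 = 0.4032
Mean = (0.5763 + 0.6870 + 0.3729 + 0.4032) / 4 = 0.510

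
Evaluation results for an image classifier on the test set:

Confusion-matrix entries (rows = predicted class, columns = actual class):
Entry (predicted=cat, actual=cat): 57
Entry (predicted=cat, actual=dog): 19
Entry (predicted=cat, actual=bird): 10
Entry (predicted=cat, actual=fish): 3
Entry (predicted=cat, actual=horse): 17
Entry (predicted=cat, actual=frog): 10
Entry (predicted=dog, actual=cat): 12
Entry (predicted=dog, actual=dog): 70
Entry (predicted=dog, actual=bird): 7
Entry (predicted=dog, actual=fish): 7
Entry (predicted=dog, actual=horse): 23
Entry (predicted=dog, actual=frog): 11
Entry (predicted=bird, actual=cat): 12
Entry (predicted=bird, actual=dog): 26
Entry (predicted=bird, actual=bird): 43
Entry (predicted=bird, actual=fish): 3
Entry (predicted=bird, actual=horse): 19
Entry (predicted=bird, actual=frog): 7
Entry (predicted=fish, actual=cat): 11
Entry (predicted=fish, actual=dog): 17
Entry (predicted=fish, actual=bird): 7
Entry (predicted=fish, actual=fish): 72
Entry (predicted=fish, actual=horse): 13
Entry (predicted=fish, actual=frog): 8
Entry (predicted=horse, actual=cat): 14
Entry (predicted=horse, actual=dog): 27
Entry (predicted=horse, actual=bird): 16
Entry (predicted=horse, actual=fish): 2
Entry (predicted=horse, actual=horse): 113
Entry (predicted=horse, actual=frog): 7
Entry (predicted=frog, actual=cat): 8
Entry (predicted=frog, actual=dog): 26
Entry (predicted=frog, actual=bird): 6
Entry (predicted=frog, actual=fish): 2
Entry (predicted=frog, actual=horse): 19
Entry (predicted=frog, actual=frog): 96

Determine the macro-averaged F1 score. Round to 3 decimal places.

0.546

Per-class F1 score (2·TP/(2·TP+FP+FN)):
  cat: TP=57, FP=19+10+3+17+10=59, FN=12+12+11+14+8=57 → 114/230 = 0.4957
  dog: TP=70, FP=12+7+7+23+11=60, FN=19+26+17+27+26=115 → 140/315 = 0.4444
  bird: TP=43, FP=12+26+3+19+7=67, FN=10+7+7+16+6=46 → 86/199 = 0.4322
  fish: TP=72, FP=11+17+7+13+8=56, FN=3+7+3+2+2=17 → 144/217 = 0.6636
  horse: TP=113, FP=14+27+16+2+7=66, FN=17+23+19+13+19=91 → 226/383 = 0.5901
  frog: TP=96, FP=8+26+6+2+19=61, FN=10+11+7+8+7=43 → 192/296 = 0.6486
Macro-F1 score = mean = (0.4957 + 0.4444 + 0.4322 + 0.6636 + 0.5901 + 0.6486) / 6 = 0.546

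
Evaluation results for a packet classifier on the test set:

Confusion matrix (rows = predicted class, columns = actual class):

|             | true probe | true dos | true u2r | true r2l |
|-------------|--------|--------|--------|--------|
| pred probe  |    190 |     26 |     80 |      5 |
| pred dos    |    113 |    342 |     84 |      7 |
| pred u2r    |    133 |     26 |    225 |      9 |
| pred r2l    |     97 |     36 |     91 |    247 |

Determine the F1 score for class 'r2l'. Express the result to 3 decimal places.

0.668

One-vs-rest for 'r2l': TP = diagonal; FP = other classes predicted 'r2l'; FN = 'r2l' predicted as other.
F1 score = 2·TP/(2·TP+FP+FN).
r2l: TP=247, FP=97+36+91=224, FN=5+7+9=21 → 494/739 = 0.6685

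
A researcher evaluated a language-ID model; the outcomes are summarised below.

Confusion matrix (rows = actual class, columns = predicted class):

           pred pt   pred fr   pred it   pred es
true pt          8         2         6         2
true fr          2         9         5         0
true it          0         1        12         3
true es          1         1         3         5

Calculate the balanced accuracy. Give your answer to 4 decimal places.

Balanced accuracy = mean of per-class recall.
  pt: recall = 8/18 = 0.44444
  fr: recall = 9/16 = 0.56250
  it: recall = 12/16 = 0.75000
  es: recall = 5/10 = 0.50000
Mean = (0.44444 + 0.56250 + 0.75000 + 0.50000) / 4 = 0.5642

0.5642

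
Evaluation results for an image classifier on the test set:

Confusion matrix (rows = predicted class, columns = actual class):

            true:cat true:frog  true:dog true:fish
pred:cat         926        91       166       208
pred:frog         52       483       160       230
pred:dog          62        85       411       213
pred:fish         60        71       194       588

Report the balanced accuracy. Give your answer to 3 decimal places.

0.605

Balanced accuracy = mean of per-class recall.
  cat: recall = 926/1100 = 0.8418
  frog: recall = 483/730 = 0.6616
  dog: recall = 411/931 = 0.4415
  fish: recall = 588/1239 = 0.4746
Mean = (0.8418 + 0.6616 + 0.4415 + 0.4746) / 4 = 0.605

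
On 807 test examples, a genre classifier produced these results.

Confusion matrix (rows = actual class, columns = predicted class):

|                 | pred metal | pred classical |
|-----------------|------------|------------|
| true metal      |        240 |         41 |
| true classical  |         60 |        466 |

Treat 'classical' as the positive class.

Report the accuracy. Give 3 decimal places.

Accuracy = (TP+TN)/N = (466+240)/807 = 0.875

0.875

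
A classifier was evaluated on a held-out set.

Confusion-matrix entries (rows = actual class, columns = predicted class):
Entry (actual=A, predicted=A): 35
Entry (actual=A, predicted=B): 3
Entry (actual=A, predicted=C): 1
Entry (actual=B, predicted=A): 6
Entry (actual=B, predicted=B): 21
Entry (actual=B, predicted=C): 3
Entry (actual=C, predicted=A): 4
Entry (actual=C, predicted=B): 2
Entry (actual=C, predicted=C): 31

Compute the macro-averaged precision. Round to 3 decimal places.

0.824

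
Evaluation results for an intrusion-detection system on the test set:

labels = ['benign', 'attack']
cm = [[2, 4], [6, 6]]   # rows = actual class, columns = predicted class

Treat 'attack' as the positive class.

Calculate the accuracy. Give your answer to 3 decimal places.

0.444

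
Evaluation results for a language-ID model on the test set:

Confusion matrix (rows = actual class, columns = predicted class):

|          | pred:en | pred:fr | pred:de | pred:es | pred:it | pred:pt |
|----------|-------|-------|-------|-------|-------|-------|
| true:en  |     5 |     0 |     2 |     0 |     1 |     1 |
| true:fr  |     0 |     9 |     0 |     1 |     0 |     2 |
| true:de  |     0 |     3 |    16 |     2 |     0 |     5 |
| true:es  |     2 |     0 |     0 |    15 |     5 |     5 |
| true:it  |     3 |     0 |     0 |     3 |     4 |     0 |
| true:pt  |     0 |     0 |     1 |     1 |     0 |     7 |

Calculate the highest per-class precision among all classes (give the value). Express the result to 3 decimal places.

0.842

Per-class precision (TP/(TP+FP)):
  en: TP=5, FP=0+0+2+3+0=5 → 5/10 = 0.5000
  fr: TP=9, FP=0+3+0+0+0=3 → 9/12 = 0.7500
  de: TP=16, FP=2+0+0+0+1=3 → 16/19 = 0.8421
  es: TP=15, FP=0+1+2+3+1=7 → 15/22 = 0.6818
  it: TP=4, FP=1+0+0+5+0=6 → 4/10 = 0.4000
  pt: TP=7, FP=1+2+5+5+0=13 → 7/20 = 0.3500
Highest is class 'de' with precision = 0.842.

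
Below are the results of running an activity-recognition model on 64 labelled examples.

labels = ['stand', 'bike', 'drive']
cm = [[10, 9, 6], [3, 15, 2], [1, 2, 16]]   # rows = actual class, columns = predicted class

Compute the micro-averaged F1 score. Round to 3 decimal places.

Micro-averaging pools counts across classes: ΣTP=41, ΣFP=23, ΣFN=23.
Micro-F1 score = 2·TP/(2·TP+FP+FN) on pooled counts = 0.641 (equals overall accuracy in single-label multiclass).

0.641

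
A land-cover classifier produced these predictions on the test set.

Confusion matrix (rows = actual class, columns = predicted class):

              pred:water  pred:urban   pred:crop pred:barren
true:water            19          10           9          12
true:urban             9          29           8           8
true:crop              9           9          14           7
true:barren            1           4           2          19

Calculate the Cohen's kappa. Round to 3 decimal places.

Observed agreement pₒ = trace/N = 81/169 = 0.4793
Expected agreement pₑ = Σ (rowᵢ·colᵢ)/N² = (50·38 + 54·52 + 39·33 + 26·46)/169² = 0.2518
κ = (pₒ − pₑ)/(1 − pₑ) = (0.4793 − 0.2518)/(1 − 0.2518) = 0.304

0.304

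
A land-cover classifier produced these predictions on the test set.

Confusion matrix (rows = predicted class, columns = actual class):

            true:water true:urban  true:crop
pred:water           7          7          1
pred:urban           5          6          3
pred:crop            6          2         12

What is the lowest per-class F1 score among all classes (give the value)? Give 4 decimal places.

0.4138

Per-class F1 score (2·TP/(2·TP+FP+FN)):
  water: TP=7, FP=7+1=8, FN=5+6=11 → 14/33 = 0.42424
  urban: TP=6, FP=5+3=8, FN=7+2=9 → 12/29 = 0.41379
  crop: TP=12, FP=6+2=8, FN=1+3=4 → 24/36 = 0.66667
Lowest is class 'urban' with F1 score = 0.4138.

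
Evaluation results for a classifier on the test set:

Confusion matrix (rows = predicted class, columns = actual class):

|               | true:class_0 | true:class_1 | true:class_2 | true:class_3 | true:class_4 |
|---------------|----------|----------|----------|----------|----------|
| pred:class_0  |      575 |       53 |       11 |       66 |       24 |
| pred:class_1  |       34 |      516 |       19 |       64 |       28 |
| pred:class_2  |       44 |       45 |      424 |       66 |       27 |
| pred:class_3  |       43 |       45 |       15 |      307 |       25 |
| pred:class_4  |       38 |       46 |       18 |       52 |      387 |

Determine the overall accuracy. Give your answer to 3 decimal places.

0.743

Accuracy = trace / total = (575+516+424+307+387=2209) / 2972 = 2209/2972 = 0.743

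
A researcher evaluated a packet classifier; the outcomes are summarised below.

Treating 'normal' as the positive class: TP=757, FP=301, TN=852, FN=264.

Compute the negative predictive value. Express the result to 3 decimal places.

0.763

NPV = TN/(TN+FN) = 852/(852+264) = 0.763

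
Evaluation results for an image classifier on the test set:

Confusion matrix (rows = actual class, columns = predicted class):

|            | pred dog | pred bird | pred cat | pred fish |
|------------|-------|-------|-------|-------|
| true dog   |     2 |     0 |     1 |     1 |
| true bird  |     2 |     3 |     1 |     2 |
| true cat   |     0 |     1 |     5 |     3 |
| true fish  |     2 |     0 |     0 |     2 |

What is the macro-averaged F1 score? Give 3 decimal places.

Per-class F1 score (2·TP/(2·TP+FP+FN)):
  dog: TP=2, FP=2+0+2=4, FN=0+1+1=2 → 4/10 = 0.4000
  bird: TP=3, FP=0+1+0=1, FN=2+1+2=5 → 6/12 = 0.5000
  cat: TP=5, FP=1+1+0=2, FN=0+1+3=4 → 10/16 = 0.6250
  fish: TP=2, FP=1+2+3=6, FN=2+0+0=2 → 4/12 = 0.3333
Macro-F1 score = mean = (0.4000 + 0.5000 + 0.6250 + 0.3333) / 4 = 0.465

0.465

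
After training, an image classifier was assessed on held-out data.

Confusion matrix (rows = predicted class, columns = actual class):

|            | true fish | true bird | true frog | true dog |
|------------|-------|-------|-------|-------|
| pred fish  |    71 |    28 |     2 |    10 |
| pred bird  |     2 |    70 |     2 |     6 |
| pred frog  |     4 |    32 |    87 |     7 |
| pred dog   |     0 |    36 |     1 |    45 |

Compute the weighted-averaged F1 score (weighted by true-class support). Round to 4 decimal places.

0.6589

Per-class F1 score (2·TP/(2·TP+FP+FN)):
  fish: TP=71, FP=28+2+10=40, FN=2+4+0=6 → 142/188 = 0.75532
  bird: TP=70, FP=2+2+6=10, FN=28+32+36=96 → 140/246 = 0.56911
  frog: TP=87, FP=4+32+7=43, FN=2+2+1=5 → 174/222 = 0.78378
  dog: TP=45, FP=0+36+1=37, FN=10+6+7=23 → 90/150 = 0.60000
Weighted-F1 score = Σ (supportᵢ/N)·F1 scoreᵢ with N=403: (77/403)·0.75532 + (166/403)·0.56911 + (92/403)·0.78378 + (68/403)·0.60000 = 0.6589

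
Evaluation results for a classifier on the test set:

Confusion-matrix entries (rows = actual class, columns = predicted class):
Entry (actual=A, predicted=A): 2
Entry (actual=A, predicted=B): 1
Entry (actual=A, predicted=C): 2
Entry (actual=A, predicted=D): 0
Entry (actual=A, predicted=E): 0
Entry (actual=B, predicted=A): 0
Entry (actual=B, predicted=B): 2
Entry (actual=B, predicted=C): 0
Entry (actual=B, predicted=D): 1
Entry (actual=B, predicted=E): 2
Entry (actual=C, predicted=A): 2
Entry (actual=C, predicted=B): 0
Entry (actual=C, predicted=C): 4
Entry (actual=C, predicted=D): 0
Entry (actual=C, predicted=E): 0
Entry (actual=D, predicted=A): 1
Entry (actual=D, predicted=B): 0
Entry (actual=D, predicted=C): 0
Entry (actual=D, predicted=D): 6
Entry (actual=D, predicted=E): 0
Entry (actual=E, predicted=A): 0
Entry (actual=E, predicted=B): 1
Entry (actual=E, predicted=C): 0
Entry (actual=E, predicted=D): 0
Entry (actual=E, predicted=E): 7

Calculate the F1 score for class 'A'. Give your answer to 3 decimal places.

Take TP from the diagonal, FP from the rest of the 'A' prediction marginal, FN from the rest of the 'A' actual marginal.
F1 score = 2·TP/(2·TP+FP+FN).
A: TP=2, FP=0+2+1+0=3, FN=1+2+0+0=3 → 4/10 = 0.4000

0.400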